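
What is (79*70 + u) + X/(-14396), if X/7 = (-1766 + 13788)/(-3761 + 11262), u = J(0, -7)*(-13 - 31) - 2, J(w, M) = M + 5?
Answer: 303220141891/53992198 ≈ 5616.0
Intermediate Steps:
J(w, M) = 5 + M
u = 86 (u = (5 - 7)*(-13 - 31) - 2 = -2*(-44) - 2 = 88 - 2 = 86)
X = 84154/7501 (X = 7*((-1766 + 13788)/(-3761 + 11262)) = 7*(12022/7501) = 84154/7501 ≈ 11.219)
(79*70 + u) + X/(-14396) = (79*70 + 86) + (84154/7501)/(-14396) = (5530 + 86) + (84154/7501)*(-1/14396) = 5616 - 42077/53992198 = 303220141891/53992198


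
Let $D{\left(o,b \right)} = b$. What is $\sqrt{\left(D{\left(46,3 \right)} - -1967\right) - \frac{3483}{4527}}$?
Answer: $\frac{\sqrt{498233069}}{503} \approx 44.376$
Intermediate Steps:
$\sqrt{\left(D{\left(46,3 \right)} - -1967\right) - \frac{3483}{4527}} = \sqrt{\left(3 - -1967\right) - \frac{3483}{4527}} = \sqrt{\left(3 + 1967\right) - \frac{387}{503}} = \sqrt{1970 - \frac{387}{503}} = \sqrt{\frac{990523}{503}} = \frac{\sqrt{498233069}}{503}$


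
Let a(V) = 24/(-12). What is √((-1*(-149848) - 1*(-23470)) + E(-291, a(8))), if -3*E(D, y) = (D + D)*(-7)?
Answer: 2*√42990 ≈ 414.68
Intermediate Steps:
a(V) = -2 (a(V) = 24*(-1/12) = -2)
E(D, y) = 14*D/3 (E(D, y) = -(D + D)*(-7)/3 = -2*D*(-7)/3 = -(-14)*D/3 = 14*D/3)
√((-1*(-149848) - 1*(-23470)) + E(-291, a(8))) = √((-1*(-149848) - 1*(-23470)) + (14/3)*(-291)) = √((149848 + 23470) - 1358) = √(173318 - 1358) = √171960 = 2*√42990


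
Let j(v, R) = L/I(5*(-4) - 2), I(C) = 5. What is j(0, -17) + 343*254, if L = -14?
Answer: 435596/5 ≈ 87119.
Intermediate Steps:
j(v, R) = -14/5
j(0, -17) + 343*254 = -14/5 + 343*254 = -14/5 + 87122 = 435596/5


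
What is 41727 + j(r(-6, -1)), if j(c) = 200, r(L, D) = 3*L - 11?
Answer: 41927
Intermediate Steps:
r(L, D) = -11 + 3*L
41727 + j(r(-6, -1)) = 41727 + 200 = 41927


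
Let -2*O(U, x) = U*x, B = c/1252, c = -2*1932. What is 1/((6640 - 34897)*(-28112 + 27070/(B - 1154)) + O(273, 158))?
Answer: 181084/143961832280163 ≈ 1.2579e-9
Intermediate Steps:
c = -3864
B = -966/313 (B = -3864/1252 = -3864*1/1252 = -966/313 ≈ -3.0863)
O(U, x) = -U*x/2
1/((6640 - 34897)*(-28112 + 27070/(B - 1154)) + O(273, 158)) = 1/((6640 - 34897)*(-28112 + 27070/(-966/313 - 1154)) - 1/2*273*158) = 1/(-28257*(-28112 + 27070/(-362168/313)) - 21567) = 1/(-28257*(-28112 + 27070*(-313/362168)) - 21567) = 1/(-28257*(-28112 - 4236455/181084) - 21567) = 1/(-28257*(-5094869863/181084) - 21567) = 1/(143965737718791/181084 - 21567) = 1/(143961832280163/181084) = 181084/143961832280163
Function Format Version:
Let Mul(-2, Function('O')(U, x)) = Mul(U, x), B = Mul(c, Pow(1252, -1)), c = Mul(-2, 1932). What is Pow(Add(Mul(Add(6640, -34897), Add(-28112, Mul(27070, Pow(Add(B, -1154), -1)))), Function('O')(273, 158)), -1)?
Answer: Rational(181084, 143961832280163) ≈ 1.2579e-9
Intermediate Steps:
c = -3864
B = Rational(-966, 313) (B = Mul(-3864, Pow(1252, -1)) = Mul(-3864, Rational(1, 1252)) = Rational(-966, 313) ≈ -3.0863)
Function('O')(U, x) = Mul(Rational(-1, 2), U, x) (Function('O')(U, x) = Mul(Rational(-1, 2), Mul(U, x)) = Mul(Rational(-1, 2), U, x))
Pow(Add(Mul(Add(6640, -34897), Add(-28112, Mul(27070, Pow(Add(B, -1154), -1)))), Function('O')(273, 158)), -1) = Pow(Add(Mul(Add(6640, -34897), Add(-28112, Mul(27070, Pow(Add(Rational(-966, 313), -1154), -1)))), Mul(Rational(-1, 2), 273, 158)), -1) = Pow(Add(Mul(-28257, Add(-28112, Mul(27070, Pow(Rational(-362168, 313), -1)))), -21567), -1) = Pow(Add(Mul(-28257, Add(-28112, Mul(27070, Rational(-313, 362168)))), -21567), -1) = Pow(Add(Mul(-28257, Add(-28112, Rational(-4236455, 181084))), -21567), -1) = Pow(Add(Mul(-28257, Rational(-5094869863, 181084)), -21567), -1) = Pow(Add(Rational(143965737718791, 181084), -21567), -1) = Pow(Rational(143961832280163, 181084), -1) = Rational(181084, 143961832280163)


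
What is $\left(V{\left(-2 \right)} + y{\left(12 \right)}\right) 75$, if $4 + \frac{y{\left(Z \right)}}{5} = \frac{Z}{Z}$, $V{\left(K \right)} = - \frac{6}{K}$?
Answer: $-900$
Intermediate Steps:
$y{\left(Z \right)} = -15$ ($y{\left(Z \right)} = -20 + 5 \frac{Z}{Z} = -20 + 5 \cdot 1 = -20 + 5 = -15$)
$\left(V{\left(-2 \right)} + y{\left(12 \right)}\right) 75 = \left(- \frac{6}{-2} - 15\right) 75 = \left(\left(-6\right) \left(- \frac{1}{2}\right) - 15\right) 75 = \left(3 - 15\right) 75 = \left(-12\right) 75 = -900$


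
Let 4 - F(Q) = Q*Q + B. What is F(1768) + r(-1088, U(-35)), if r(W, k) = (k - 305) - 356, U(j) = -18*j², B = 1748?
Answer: -3150279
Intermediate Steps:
F(Q) = -1744 - Q² (F(Q) = 4 - (Q*Q + 1748) = 4 - (Q² + 1748) = 4 - (1748 + Q²) = 4 + (-1748 - Q²) = -1744 - Q²)
r(W, k) = -661 + k (r(W, k) = (-305 + k) - 356 = -661 + k)
F(1768) + r(-1088, U(-35)) = (-1744 - 1*1768²) + (-661 - 18*(-35)²) = (-1744 - 1*3125824) + (-661 - 18*1225) = (-1744 - 3125824) + (-661 - 22050) = -3127568 - 22711 = -3150279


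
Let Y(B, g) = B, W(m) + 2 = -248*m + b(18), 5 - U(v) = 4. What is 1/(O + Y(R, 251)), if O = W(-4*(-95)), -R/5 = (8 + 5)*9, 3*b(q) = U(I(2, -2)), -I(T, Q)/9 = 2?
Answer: -3/284480 ≈ -1.0546e-5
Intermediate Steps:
I(T, Q) = -18 (I(T, Q) = -9*2 = -18)
U(v) = 1 (U(v) = 5 - 1*4 = 5 - 4 = 1)
b(q) = ⅓ (b(q) = (⅓)*1 = ⅓)
R = -585 (R = -5*(8 + 5)*9 = -65*9 = -5*117 = -585)
W(m) = -5/3 - 248*m (W(m) = -2 + (-248*m + ⅓) = -2 + (⅓ - 248*m) = -5/3 - 248*m)
O = -282725/3 (O = -5/3 - (-992)*(-95) = -5/3 - 248*380 = -5/3 - 94240 = -282725/3 ≈ -94242.)
1/(O + Y(R, 251)) = 1/(-282725/3 - 585) = 1/(-284480/3) = -3/284480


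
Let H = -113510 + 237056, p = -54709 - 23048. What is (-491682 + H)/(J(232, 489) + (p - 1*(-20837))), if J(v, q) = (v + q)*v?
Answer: -15339/4598 ≈ -3.3360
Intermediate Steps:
p = -77757
J(v, q) = v*(q + v) (J(v, q) = (q + v)*v = v*(q + v))
H = 123546
(-491682 + H)/(J(232, 489) + (p - 1*(-20837))) = (-491682 + 123546)/(232*(489 + 232) + (-77757 - 1*(-20837))) = -368136/(232*721 + (-77757 + 20837)) = -368136/(167272 - 56920) = -368136/110352 = -368136*1/110352 = -15339/4598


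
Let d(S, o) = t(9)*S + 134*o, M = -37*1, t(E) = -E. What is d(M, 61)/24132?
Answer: 8507/24132 ≈ 0.35252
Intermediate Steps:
M = -37
d(S, o) = -9*S + 134*o (d(S, o) = (-1*9)*S + 134*o = -9*S + 134*o)
d(M, 61)/24132 = (-9*(-37) + 134*61)/24132 = (333 + 8174)*(1/24132) = 8507*(1/24132) = 8507/24132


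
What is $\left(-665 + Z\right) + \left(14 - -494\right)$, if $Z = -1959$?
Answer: $-2116$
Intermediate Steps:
$\left(-665 + Z\right) + \left(14 - -494\right) = \left(-665 - 1959\right) + \left(14 - -494\right) = -2624 + \left(14 + 494\right) = -2624 + 508 = -2116$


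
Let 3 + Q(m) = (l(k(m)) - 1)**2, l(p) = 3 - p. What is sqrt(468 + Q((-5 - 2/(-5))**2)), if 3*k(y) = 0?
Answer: sqrt(469) ≈ 21.656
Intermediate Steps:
k(y) = 0 (k(y) = (1/3)*0 = 0)
Q(m) = 1 (Q(m) = -3 + ((3 - 1*0) - 1)**2 = -3 + ((3 + 0) - 1)**2 = -3 + (3 - 1)**2 = -3 + 2**2 = -3 + 4 = 1)
sqrt(468 + Q((-5 - 2/(-5))**2)) = sqrt(468 + 1) = sqrt(469)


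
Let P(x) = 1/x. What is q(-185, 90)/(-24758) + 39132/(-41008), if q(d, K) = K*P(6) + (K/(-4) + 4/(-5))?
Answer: -151326514/158636885 ≈ -0.95392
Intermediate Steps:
q(d, K) = -⅘ - K/12 (q(d, K) = K/6 + (K/(-4) + 4/(-5)) = K*(⅙) + (K*(-¼) + 4*(-⅕)) = K/6 + (-K/4 - ⅘) = K/6 + (-⅘ - K/4) = -⅘ - K/12)
q(-185, 90)/(-24758) + 39132/(-41008) = (-⅘ - 1/12*90)/(-24758) + 39132/(-41008) = (-⅘ - 15/2)*(-1/24758) + 39132*(-1/41008) = -83/10*(-1/24758) - 9783/10252 = 83/247580 - 9783/10252 = -151326514/158636885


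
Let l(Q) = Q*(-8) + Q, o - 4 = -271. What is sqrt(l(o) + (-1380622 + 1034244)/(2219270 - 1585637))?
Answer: sqrt(750166788838467)/633633 ≈ 43.226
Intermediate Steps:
o = -267 (o = 4 - 271 = -267)
l(Q) = -7*Q (l(Q) = -8*Q + Q = -7*Q)
sqrt(l(o) + (-1380622 + 1034244)/(2219270 - 1585637)) = sqrt(-7*(-267) + (-1380622 + 1034244)/(2219270 - 1585637)) = sqrt(1869 - 346378/633633) = sqrt(1183913699/633633) = sqrt(750166788838467)/633633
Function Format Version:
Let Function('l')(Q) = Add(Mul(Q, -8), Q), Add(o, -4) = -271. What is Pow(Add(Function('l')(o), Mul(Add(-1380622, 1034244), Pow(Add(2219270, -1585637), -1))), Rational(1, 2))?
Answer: Mul(Rational(1, 633633), Pow(750166788838467, Rational(1, 2))) ≈ 43.226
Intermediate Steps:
o = -267 (o = Add(4, -271) = -267)
Function('l')(Q) = Mul(-7, Q) (Function('l')(Q) = Add(Mul(-8, Q), Q) = Mul(-7, Q))
Pow(Add(Function('l')(o), Mul(Add(-1380622, 1034244), Pow(Add(2219270, -1585637), -1))), Rational(1, 2)) = Pow(Add(Mul(-7, -267), Mul(Add(-1380622, 1034244), Pow(Add(2219270, -1585637), -1))), Rational(1, 2)) = Pow(Add(1869, Mul(-346378, Pow(633633, -1))), Rational(1, 2)) = Pow(Add(1869, Mul(-346378, Rational(1, 633633))), Rational(1, 2)) = Pow(Add(1869, Rational(-346378, 633633)), Rational(1, 2)) = Pow(Rational(1183913699, 633633), Rational(1, 2)) = Mul(Rational(1, 633633), Pow(750166788838467, Rational(1, 2)))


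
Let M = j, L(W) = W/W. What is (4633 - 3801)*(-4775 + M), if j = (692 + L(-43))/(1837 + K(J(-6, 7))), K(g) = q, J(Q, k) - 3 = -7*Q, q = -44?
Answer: -647513984/163 ≈ -3.9725e+6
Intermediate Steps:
L(W) = 1
J(Q, k) = 3 - 7*Q
K(g) = -44
j = 63/163 (j = (692 + 1)/(1837 - 44) = 693/1793 = 693*(1/1793) = 63/163 ≈ 0.38650)
M = 63/163 ≈ 0.38650
(4633 - 3801)*(-4775 + M) = (4633 - 3801)*(-4775 + 63/163) = 832*(-778262/163) = -647513984/163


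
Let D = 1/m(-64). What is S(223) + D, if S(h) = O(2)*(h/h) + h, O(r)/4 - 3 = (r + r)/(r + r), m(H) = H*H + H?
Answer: 963649/4032 ≈ 239.00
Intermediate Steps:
m(H) = H + H**2 (m(H) = H**2 + H = H + H**2)
O(r) = 16 (O(r) = 12 + 4*((r + r)/(r + r)) = 12 + 4*((2*r)/((2*r))) = 12 + 4*((2*r)*(1/(2*r))) = 12 + 4*1 = 12 + 4 = 16)
D = 1/4032 (D = 1/(-64*(1 - 64)) = 1/(-64*(-63)) = 1/4032 ≈ 0.00024802)
S(h) = 16 + h (S(h) = 16*(h/h) + h = 16*1 + h = 16 + h)
S(223) + D = (16 + 223) + 1/4032 = 239 + 1/4032 = 963649/4032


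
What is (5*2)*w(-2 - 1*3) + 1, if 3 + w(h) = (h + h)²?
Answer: 971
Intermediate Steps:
w(h) = -3 + 4*h² (w(h) = -3 + (h + h)² = -3 + (2*h)² = -3 + 4*h²)
(5*2)*w(-2 - 1*3) + 1 = (5*2)*(-3 + 4*(-2 - 1*3)²) + 1 = 10*(-3 + 4*(-2 - 3)²) + 1 = 10*(-3 + 4*(-5)²) + 1 = 10*(-3 + 4*25) + 1 = 10*(-3 + 100) + 1 = 10*97 + 1 = 970 + 1 = 971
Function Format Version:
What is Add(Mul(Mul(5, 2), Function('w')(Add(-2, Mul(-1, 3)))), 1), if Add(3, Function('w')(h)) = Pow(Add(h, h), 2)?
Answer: 971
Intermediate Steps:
Function('w')(h) = Add(-3, Mul(4, Pow(h, 2))) (Function('w')(h) = Add(-3, Pow(Add(h, h), 2)) = Add(-3, Pow(Mul(2, h), 2)) = Add(-3, Mul(4, Pow(h, 2))))
Add(Mul(Mul(5, 2), Function('w')(Add(-2, Mul(-1, 3)))), 1) = Add(Mul(Mul(5, 2), Add(-3, Mul(4, Pow(Add(-2, Mul(-1, 3)), 2)))), 1) = Add(Mul(10, Add(-3, Mul(4, Pow(Add(-2, -3), 2)))), 1) = Add(Mul(10, Add(-3, Mul(4, Pow(-5, 2)))), 1) = Add(Mul(10, Add(-3, Mul(4, 25))), 1) = Add(Mul(10, Add(-3, 100)), 1) = Add(Mul(10, 97), 1) = Add(970, 1) = 971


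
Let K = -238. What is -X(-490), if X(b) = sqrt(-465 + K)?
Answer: -I*sqrt(703) ≈ -26.514*I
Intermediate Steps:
X(b) = I*sqrt(703) (X(b) = sqrt(-465 - 238) = sqrt(-703) = I*sqrt(703))
-X(-490) = -I*sqrt(703)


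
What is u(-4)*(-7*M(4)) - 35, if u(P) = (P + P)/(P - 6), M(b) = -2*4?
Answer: 49/5 ≈ 9.8000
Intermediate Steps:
M(b) = -8
u(P) = 2*P/(-6 + P) (u(P) = (2*P)/(-6 + P) = 2*P/(-6 + P))
u(-4)*(-7*M(4)) - 35 = (2*(-4)/(-6 - 4))*(-7*(-8)) - 35 = (2*(-4)/(-10))*56 - 35 = (2*(-4)*(-⅒))*56 - 35 = (⅘)*56 - 35 = 224/5 - 35 = 49/5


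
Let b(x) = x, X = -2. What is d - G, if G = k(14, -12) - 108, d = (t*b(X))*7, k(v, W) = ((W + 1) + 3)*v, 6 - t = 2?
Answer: 164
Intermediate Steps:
t = 4 (t = 6 - 1*2 = 6 - 2 = 4)
k(v, W) = v*(4 + W) (k(v, W) = ((1 + W) + 3)*v = (4 + W)*v = v*(4 + W))
d = -56 (d = (4*(-2))*7 = -8*7 = -56)
G = -220 (G = 14*(4 - 12) - 108 = 14*(-8) - 108 = -112 - 108 = -220)
d - G = -56 - 1*(-220) = -56 + 220 = 164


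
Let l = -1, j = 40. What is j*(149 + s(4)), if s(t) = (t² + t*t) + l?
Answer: 7200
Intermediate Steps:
s(t) = -1 + 2*t² (s(t) = (t² + t*t) - 1 = (t² + t²) - 1 = 2*t² - 1 = -1 + 2*t²)
j*(149 + s(4)) = 40*(149 + (-1 + 2*4²)) = 40*(149 + (-1 + 2*16)) = 40*(149 + (-1 + 32)) = 40*(149 + 31) = 40*180 = 7200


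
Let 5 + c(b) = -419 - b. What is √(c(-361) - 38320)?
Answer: I*√38383 ≈ 195.92*I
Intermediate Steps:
c(b) = -424 - b (c(b) = -5 + (-419 - b) = -424 - b)
√(c(-361) - 38320) = √((-424 - 1*(-361)) - 38320) = √((-424 + 361) - 38320) = √(-63 - 38320) = √(-38383) = I*√38383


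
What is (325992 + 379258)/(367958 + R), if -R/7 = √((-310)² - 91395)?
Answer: 259502379500/135392859219 + 4936750*√4705/135392859219 ≈ 1.9192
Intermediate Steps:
R = -7*√4705 (R = -7*√((-310)² - 91395) = -7*√(96100 - 91395) = -7*√4705 ≈ -480.15)
(325992 + 379258)/(367958 + R) = (325992 + 379258)/(367958 - 7*√4705) = 705250/(367958 - 7*√4705)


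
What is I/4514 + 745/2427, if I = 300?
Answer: 2045515/5477739 ≈ 0.37342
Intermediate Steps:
I/4514 + 745/2427 = 300/4514 + 745/2427 = 300*(1/4514) + 745*(1/2427) = 150/2257 + 745/2427 = 2045515/5477739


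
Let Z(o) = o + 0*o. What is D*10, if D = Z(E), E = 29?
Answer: 290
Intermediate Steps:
Z(o) = o (Z(o) = o + 0 = o)
D = 29
D*10 = 29*10 = 290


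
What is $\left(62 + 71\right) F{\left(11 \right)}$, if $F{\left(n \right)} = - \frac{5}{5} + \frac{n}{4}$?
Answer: $\frac{931}{4} \approx 232.75$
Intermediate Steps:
$F{\left(n \right)} = -1 + \frac{n}{4}$ ($F{\left(n \right)} = \left(-5\right) \frac{1}{5} + n \frac{1}{4} = -1 + \frac{n}{4}$)
$\left(62 + 71\right) F{\left(11 \right)} = \left(62 + 71\right) \left(-1 + \frac{1}{4} \cdot 11\right) = 133 \left(-1 + \frac{11}{4}\right) = 133 \cdot \frac{7}{4} = \frac{931}{4}$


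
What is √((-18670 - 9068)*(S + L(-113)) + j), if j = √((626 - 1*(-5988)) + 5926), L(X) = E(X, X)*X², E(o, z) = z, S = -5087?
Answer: √(40164180192 + 2*√3135) ≈ 2.0041e+5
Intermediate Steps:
L(X) = X³ (L(X) = X*X² = X³)
j = 2*√3135 (j = √((626 + 5988) + 5926) = √(6614 + 5926) = √12540 = 2*√3135 ≈ 111.98)
√((-18670 - 9068)*(S + L(-113)) + j) = √((-18670 - 9068)*(-5087 + (-113)³) + 2*√3135) = √(-27738*(-5087 - 1442897) + 2*√3135) = √(-27738*(-1447984) + 2*√3135) = √(40164180192 + 2*√3135)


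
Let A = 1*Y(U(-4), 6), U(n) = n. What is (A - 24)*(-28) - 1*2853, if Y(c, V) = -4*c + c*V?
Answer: -1957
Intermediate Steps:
Y(c, V) = -4*c + V*c
A = -8 (A = 1*(-4*(-4 + 6)) = 1*(-4*2) = 1*(-8) = -8)
(A - 24)*(-28) - 1*2853 = (-8 - 24)*(-28) - 1*2853 = -32*(-28) - 2853 = 896 - 2853 = -1957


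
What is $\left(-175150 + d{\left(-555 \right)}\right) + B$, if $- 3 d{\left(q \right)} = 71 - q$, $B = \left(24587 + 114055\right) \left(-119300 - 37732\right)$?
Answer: $- \frac{65314217708}{3} \approx -2.1771 \cdot 10^{10}$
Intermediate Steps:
$B = -21771230544$ ($B = 138642 \left(-157032\right) = -21771230544$)
$d{\left(q \right)} = - \frac{71}{3} + \frac{q}{3}$ ($d{\left(q \right)} = - \frac{71 - q}{3} = - \frac{71}{3} + \frac{q}{3}$)
$\left(-175150 + d{\left(-555 \right)}\right) + B = \left(-175150 + \left(- \frac{71}{3} + \frac{1}{3} \left(-555\right)\right)\right) - 21771230544 = \left(-175150 - \frac{626}{3}\right) - 21771230544 = - \frac{526076}{3} - 21771230544 = - \frac{65314217708}{3}$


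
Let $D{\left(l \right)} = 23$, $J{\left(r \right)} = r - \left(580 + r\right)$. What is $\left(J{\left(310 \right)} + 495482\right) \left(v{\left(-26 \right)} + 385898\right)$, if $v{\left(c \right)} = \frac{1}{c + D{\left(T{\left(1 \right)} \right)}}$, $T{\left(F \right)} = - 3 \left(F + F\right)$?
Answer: $\frac{572944581086}{3} \approx 1.9098 \cdot 10^{11}$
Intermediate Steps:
$T{\left(F \right)} = - 6 F$ ($T{\left(F \right)} = - 3 \cdot 2 F = - 6 F$)
$J{\left(r \right)} = -580$
$v{\left(c \right)} = \frac{1}{23 + c}$ ($v{\left(c \right)} = \frac{1}{c + 23} = \frac{1}{23 + c}$)
$\left(J{\left(310 \right)} + 495482\right) \left(v{\left(-26 \right)} + 385898\right) = \left(-580 + 495482\right) \left(\frac{1}{23 - 26} + 385898\right) = 494902 \left(\frac{1}{-3} + 385898\right) = 494902 \left(- \frac{1}{3} + 385898\right) = 494902 \cdot \frac{1157693}{3} = \frac{572944581086}{3}$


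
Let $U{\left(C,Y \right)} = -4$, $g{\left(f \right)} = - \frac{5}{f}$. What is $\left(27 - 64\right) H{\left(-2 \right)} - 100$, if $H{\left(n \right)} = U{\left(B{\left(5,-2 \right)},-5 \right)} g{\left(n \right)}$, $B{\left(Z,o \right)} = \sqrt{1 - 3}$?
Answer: $270$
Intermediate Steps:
$B{\left(Z,o \right)} = i \sqrt{2}$ ($B{\left(Z,o \right)} = \sqrt{-2} = i \sqrt{2}$)
$H{\left(n \right)} = \frac{20}{n}$ ($H{\left(n \right)} = - 4 \left(- \frac{5}{n}\right) = \frac{20}{n}$)
$\left(27 - 64\right) H{\left(-2 \right)} - 100 = \left(27 - 64\right) \frac{20}{-2} - 100 = \left(27 - 64\right) 20 \left(- \frac{1}{2}\right) - 100 = \left(-37\right) \left(-10\right) - 100 = 370 - 100 = 270$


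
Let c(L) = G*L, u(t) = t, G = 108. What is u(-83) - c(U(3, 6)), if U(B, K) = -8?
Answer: 781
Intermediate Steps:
c(L) = 108*L
u(-83) - c(U(3, 6)) = -83 - 108*(-8) = -83 - 1*(-864) = -83 + 864 = 781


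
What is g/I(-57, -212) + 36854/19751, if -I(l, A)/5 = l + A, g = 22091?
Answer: 485887971/26565095 ≈ 18.290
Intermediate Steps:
I(l, A) = -5*A - 5*l (I(l, A) = -5*(l + A) = -5*(A + l) = -5*A - 5*l)
g/I(-57, -212) + 36854/19751 = 22091/(-5*(-212) - 5*(-57)) + 36854/19751 = 22091/(1060 + 285) + 36854*(1/19751) = 22091/1345 + 36854/19751 = 485887971/26565095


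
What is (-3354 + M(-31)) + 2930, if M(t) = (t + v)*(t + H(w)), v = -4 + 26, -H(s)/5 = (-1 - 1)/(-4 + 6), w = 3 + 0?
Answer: -190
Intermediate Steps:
w = 3
H(s) = 5 (H(s) = -5*(-1 - 1)/(-4 + 6) = -(-10)/2 = -5*(-1) = 5)
v = 22
M(t) = (5 + t)*(22 + t) (M(t) = (t + 22)*(t + 5) = (22 + t)*(5 + t) = (5 + t)*(22 + t))
(-3354 + M(-31)) + 2930 = (-3354 + (110 + (-31)² + 27*(-31))) + 2930 = (-3354 + (110 + 961 - 837)) + 2930 = (-3354 + 234) + 2930 = -3120 + 2930 = -190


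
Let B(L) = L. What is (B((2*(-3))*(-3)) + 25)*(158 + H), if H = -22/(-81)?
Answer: 551260/81 ≈ 6805.7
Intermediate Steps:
H = 22/81 (H = -22*(-1/81) = 22/81 ≈ 0.27161)
(B((2*(-3))*(-3)) + 25)*(158 + H) = ((2*(-3))*(-3) + 25)*(158 + 22/81) = (-6*(-3) + 25)*(12820/81) = (18 + 25)*(12820/81) = 43*(12820/81) = 551260/81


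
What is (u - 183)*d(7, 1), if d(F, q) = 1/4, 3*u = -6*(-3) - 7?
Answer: -269/6 ≈ -44.833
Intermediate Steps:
u = 11/3 (u = (-6*(-3) - 7)/3 = (18 - 7)/3 = (1/3)*11 = 11/3 ≈ 3.6667)
d(F, q) = 1/4
(u - 183)*d(7, 1) = (11/3 - 183)*(1/4) = -538/3*1/4 = -269/6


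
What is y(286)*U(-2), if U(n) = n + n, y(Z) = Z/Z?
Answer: -4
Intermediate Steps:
y(Z) = 1
U(n) = 2*n
y(286)*U(-2) = 1*(2*(-2)) = 1*(-4) = -4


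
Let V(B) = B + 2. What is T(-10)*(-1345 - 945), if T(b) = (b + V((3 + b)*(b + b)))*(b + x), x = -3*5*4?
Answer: 21159600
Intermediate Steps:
x = -60 (x = -15*4 = -60)
V(B) = 2 + B
T(b) = (-60 + b)*(2 + b + 2*b*(3 + b)) (T(b) = (b + (2 + (3 + b)*(b + b)))*(b - 60) = (b + (2 + (3 + b)*(2*b)))*(-60 + b) = (b + (2 + 2*b*(3 + b)))*(-60 + b) = (2 + b + 2*b*(3 + b))*(-60 + b) = (-60 + b)*(2 + b + 2*b*(3 + b)))
T(-10)*(-1345 - 945) = (-120 - 418*(-10) - 113*(-10)² + 2*(-10)³)*(-1345 - 945) = (-120 + 4180 - 113*100 + 2*(-1000))*(-2290) = (-120 + 4180 - 11300 - 2000)*(-2290) = -9240*(-2290) = 21159600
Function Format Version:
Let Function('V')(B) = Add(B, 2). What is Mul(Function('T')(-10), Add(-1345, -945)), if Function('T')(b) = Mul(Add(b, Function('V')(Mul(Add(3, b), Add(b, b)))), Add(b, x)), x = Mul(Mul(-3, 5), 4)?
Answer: 21159600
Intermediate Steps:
x = -60 (x = Mul(-15, 4) = -60)
Function('V')(B) = Add(2, B)
Function('T')(b) = Mul(Add(-60, b), Add(2, b, Mul(2, b, Add(3, b)))) (Function('T')(b) = Mul(Add(b, Add(2, Mul(Add(3, b), Add(b, b)))), Add(b, -60)) = Mul(Add(b, Add(2, Mul(Add(3, b), Mul(2, b)))), Add(-60, b)) = Mul(Add(b, Add(2, Mul(2, b, Add(3, b)))), Add(-60, b)) = Mul(Add(2, b, Mul(2, b, Add(3, b))), Add(-60, b)) = Mul(Add(-60, b), Add(2, b, Mul(2, b, Add(3, b)))))
Mul(Function('T')(-10), Add(-1345, -945)) = Mul(Add(-120, Mul(-418, -10), Mul(-113, Pow(-10, 2)), Mul(2, Pow(-10, 3))), Add(-1345, -945)) = Mul(Add(-120, 4180, Mul(-113, 100), Mul(2, -1000)), -2290) = Mul(Add(-120, 4180, -11300, -2000), -2290) = Mul(-9240, -2290) = 21159600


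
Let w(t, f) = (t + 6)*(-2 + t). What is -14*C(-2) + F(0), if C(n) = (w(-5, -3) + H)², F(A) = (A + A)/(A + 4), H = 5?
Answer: -56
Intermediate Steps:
w(t, f) = (-2 + t)*(6 + t) (w(t, f) = (6 + t)*(-2 + t) = (-2 + t)*(6 + t))
F(A) = 2*A/(4 + A) (F(A) = (2*A)/(4 + A) = 2*A/(4 + A))
C(n) = 4 (C(n) = ((-12 + (-5)² + 4*(-5)) + 5)² = ((-12 + 25 - 20) + 5)² = (-7 + 5)² = (-2)² = 4)
-14*C(-2) + F(0) = -14*4 + 2*0/(4 + 0) = -56 + 2*0/4 = -56 + 2*0*(¼) = -56 + 0 = -56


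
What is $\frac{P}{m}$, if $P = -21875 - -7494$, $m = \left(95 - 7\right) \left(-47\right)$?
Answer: $\frac{14381}{4136} \approx 3.477$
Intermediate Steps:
$m = -4136$ ($m = \left(95 - 7\right) \left(-47\right) = 88 \left(-47\right) = -4136$)
$P = -14381$ ($P = -21875 + 7494 = -14381$)
$\frac{P}{m} = - \frac{14381}{-4136} = \left(-14381\right) \left(- \frac{1}{4136}\right) = \frac{14381}{4136}$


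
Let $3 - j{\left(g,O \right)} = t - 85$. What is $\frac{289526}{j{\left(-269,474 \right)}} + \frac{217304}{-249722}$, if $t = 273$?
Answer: $- \frac{36170606506}{23099285} \approx -1565.9$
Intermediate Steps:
$j{\left(g,O \right)} = -185$ ($j{\left(g,O \right)} = 3 - \left(273 - 85\right) = 3 - 188 = -185$)
$\frac{289526}{j{\left(-269,474 \right)}} + \frac{217304}{-249722} = \frac{289526}{-185} + \frac{217304}{-249722} = 289526 \left(- \frac{1}{185}\right) + 217304 \left(- \frac{1}{249722}\right) = - \frac{289526}{185} - \frac{108652}{124861} = - \frac{36170606506}{23099285}$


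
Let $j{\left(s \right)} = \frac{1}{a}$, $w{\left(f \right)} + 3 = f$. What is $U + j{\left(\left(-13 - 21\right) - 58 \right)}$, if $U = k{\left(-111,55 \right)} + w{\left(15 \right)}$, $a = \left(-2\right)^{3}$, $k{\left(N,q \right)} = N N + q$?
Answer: $\frac{99103}{8} \approx 12388.0$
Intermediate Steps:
$w{\left(f \right)} = -3 + f$
$k{\left(N,q \right)} = q + N^{2}$ ($k{\left(N,q \right)} = N^{2} + q = q + N^{2}$)
$a = -8$
$U = 12388$ ($U = \left(55 + \left(-111\right)^{2}\right) + \left(-3 + 15\right) = \left(55 + 12321\right) + 12 = 12376 + 12 = 12388$)
$j{\left(s \right)} = - \frac{1}{8}$ ($j{\left(s \right)} = \frac{1}{-8} = - \frac{1}{8}$)
$U + j{\left(\left(-13 - 21\right) - 58 \right)} = 12388 - \frac{1}{8} = \frac{99103}{8}$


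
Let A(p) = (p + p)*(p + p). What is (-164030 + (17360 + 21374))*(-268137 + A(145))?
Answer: 23059099952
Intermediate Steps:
A(p) = 4*p**2 (A(p) = (2*p)*(2*p) = 4*p**2)
(-164030 + (17360 + 21374))*(-268137 + A(145)) = (-164030 + (17360 + 21374))*(-268137 + 4*145**2) = (-164030 + 38734)*(-268137 + 4*21025) = -125296*(-268137 + 84100) = -125296*(-184037) = 23059099952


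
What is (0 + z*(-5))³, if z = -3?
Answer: 3375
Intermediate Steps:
(0 + z*(-5))³ = (0 - 3*(-5))³ = (0 + 15)³ = 15³ = 3375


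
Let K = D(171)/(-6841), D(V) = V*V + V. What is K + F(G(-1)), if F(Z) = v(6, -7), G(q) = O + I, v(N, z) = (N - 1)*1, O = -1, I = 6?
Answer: 4793/6841 ≈ 0.70063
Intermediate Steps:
v(N, z) = -1 + N (v(N, z) = (-1 + N)*1 = -1 + N)
G(q) = 5 (G(q) = -1 + 6 = 5)
F(Z) = 5 (F(Z) = -1 + 6 = 5)
D(V) = V + V² (D(V) = V² + V = V + V²)
K = -29412/6841 (K = (171*(1 + 171))/(-6841) = (171*172)*(-1/6841) = 29412*(-1/6841) = -29412/6841 ≈ -4.2994)
K + F(G(-1)) = -29412/6841 + 5 = 4793/6841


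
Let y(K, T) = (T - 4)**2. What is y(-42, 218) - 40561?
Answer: 5235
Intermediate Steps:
y(K, T) = (-4 + T)**2
y(-42, 218) - 40561 = (-4 + 218)**2 - 40561 = 214**2 - 40561 = 45796 - 40561 = 5235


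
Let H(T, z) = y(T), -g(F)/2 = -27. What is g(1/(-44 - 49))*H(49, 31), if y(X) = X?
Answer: 2646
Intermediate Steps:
g(F) = 54 (g(F) = -2*(-27) = 54)
H(T, z) = T
g(1/(-44 - 49))*H(49, 31) = 54*49 = 2646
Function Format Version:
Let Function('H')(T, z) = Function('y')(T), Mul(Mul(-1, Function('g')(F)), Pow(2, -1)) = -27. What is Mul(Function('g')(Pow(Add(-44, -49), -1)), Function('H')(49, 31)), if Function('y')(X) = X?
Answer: 2646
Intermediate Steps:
Function('g')(F) = 54 (Function('g')(F) = Mul(-2, -27) = 54)
Function('H')(T, z) = T
Mul(Function('g')(Pow(Add(-44, -49), -1)), Function('H')(49, 31)) = Mul(54, 49) = 2646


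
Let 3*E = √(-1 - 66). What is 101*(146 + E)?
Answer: 14746 + 101*I*√67/3 ≈ 14746.0 + 275.57*I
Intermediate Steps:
E = I*√67/3 (E = √(-1 - 66)/3 = √(-67)/3 = (I*√67)/3 = I*√67/3 ≈ 2.7285*I)
101*(146 + E) = 101*(146 + I*√67/3) = 14746 + 101*I*√67/3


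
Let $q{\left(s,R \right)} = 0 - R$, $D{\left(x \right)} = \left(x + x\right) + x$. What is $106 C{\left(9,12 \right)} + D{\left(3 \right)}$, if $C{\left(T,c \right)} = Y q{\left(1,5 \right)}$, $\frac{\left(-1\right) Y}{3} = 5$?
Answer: $7959$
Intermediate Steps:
$D{\left(x \right)} = 3 x$ ($D{\left(x \right)} = 2 x + x = 3 x$)
$q{\left(s,R \right)} = - R$
$Y = -15$ ($Y = \left(-3\right) 5 = -15$)
$C{\left(T,c \right)} = 75$ ($C{\left(T,c \right)} = - 15 \left(\left(-1\right) 5\right) = \left(-15\right) \left(-5\right) = 75$)
$106 C{\left(9,12 \right)} + D{\left(3 \right)} = 106 \cdot 75 + 3 \cdot 3 = 7950 + 9 = 7959$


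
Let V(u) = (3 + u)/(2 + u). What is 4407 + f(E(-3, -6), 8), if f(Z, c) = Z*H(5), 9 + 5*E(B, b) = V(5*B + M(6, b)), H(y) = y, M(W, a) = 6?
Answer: 30792/7 ≈ 4398.9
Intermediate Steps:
V(u) = (3 + u)/(2 + u)
E(B, b) = -9/5 + (9 + 5*B)/(5*(8 + 5*B)) (E(B, b) = -9/5 + ((3 + (5*B + 6))/(2 + (5*B + 6)))/5 = -9/5 + ((3 + (6 + 5*B))/(2 + (6 + 5*B)))/5 = -9/5 + ((9 + 5*B)/(8 + 5*B))/5 = -9/5 + (9 + 5*B)/(5*(8 + 5*B)))
f(Z, c) = 5*Z (f(Z, c) = Z*5 = 5*Z)
4407 + f(E(-3, -6), 8) = 4407 + 5*((-63 - 40*(-3))/(5*(8 + 5*(-3)))) = 4407 + 5*((-63 + 120)/(5*(8 - 15))) = 4407 + 5*((1/5)*57/(-7)) = 4407 + 5*((1/5)*(-1/7)*57) = 4407 + 5*(-57/35) = 4407 - 57/7 = 30792/7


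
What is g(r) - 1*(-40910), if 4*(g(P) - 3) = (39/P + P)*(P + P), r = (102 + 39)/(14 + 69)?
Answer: 281993933/6889 ≈ 40934.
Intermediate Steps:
r = 141/83 ≈ 1.6988
g(P) = 3 + P*(P + 39/P)/2 (g(P) = 3 + ((39/P + P)*(P + P))/4 = 3 + ((P + 39/P)*(2*P))/4 = 3 + (2*P*(P + 39/P))/4 = 3 + P*(P + 39/P)/2)
g(r) - 1*(-40910) = (45/2 + (141/83)**2/2) - 1*(-40910) = (45/2 + (1/2)*(19881/6889)) + 40910 = (45/2 + 19881/13778) + 40910 = 164943/6889 + 40910 = 281993933/6889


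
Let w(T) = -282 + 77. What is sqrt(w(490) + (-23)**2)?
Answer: 18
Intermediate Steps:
w(T) = -205
sqrt(w(490) + (-23)**2) = sqrt(-205 + (-23)**2) = sqrt(-205 + 529) = sqrt(324) = 18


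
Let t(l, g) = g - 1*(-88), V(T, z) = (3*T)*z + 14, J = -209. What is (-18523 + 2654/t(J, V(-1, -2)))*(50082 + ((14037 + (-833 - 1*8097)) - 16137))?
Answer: -19504814290/27 ≈ -7.2240e+8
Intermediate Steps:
V(T, z) = 14 + 3*T*z (V(T, z) = 3*T*z + 14 = 14 + 3*T*z)
t(l, g) = 88 + g (t(l, g) = g + 88 = 88 + g)
(-18523 + 2654/t(J, V(-1, -2)))*(50082 + ((14037 + (-833 - 1*8097)) - 16137)) = (-18523 + 2654/(88 + (14 + 3*(-1)*(-2))))*(50082 + ((14037 + (-833 - 1*8097)) - 16137)) = (-18523 + 2654/(88 + (14 + 6)))*(50082 + ((14037 + (-833 - 8097)) - 16137)) = (-18523 + 2654/(88 + 20))*(50082 + ((14037 - 8930) - 16137)) = (-18523 + 2654/108)*(50082 + (5107 - 16137)) = (-18523 + 2654*(1/108))*(50082 - 11030) = (-18523 + 1327/54)*39052 = -998915/54*39052 = -19504814290/27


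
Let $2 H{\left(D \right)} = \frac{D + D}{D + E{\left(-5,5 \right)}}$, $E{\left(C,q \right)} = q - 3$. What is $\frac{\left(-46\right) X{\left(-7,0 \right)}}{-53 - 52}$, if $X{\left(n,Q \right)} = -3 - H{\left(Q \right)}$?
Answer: $- \frac{46}{35} \approx -1.3143$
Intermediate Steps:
$E{\left(C,q \right)} = -3 + q$
$H{\left(D \right)} = \frac{D}{2 + D}$ ($H{\left(D \right)} = \frac{\left(D + D\right) \frac{1}{D + \left(-3 + 5\right)}}{2} = \frac{2 D \frac{1}{D + 2}}{2} = \frac{2 D \frac{1}{2 + D}}{2} = \frac{D}{2 + D}$)
$X{\left(n,Q \right)} = -3 - \frac{Q}{2 + Q}$
$\frac{\left(-46\right) X{\left(-7,0 \right)}}{-53 - 52} = \frac{\left(-46\right) \frac{2 \left(-3 - 0\right)}{2 + 0}}{-53 - 52} = \frac{\left(-46\right) \frac{2 \left(-3 + 0\right)}{2}}{-105} = - 46 \cdot 2 \cdot \frac{1}{2} \left(-3\right) \left(- \frac{1}{105}\right) = \left(-46\right) \left(-3\right) \left(- \frac{1}{105}\right) = 138 \left(- \frac{1}{105}\right) = - \frac{46}{35}$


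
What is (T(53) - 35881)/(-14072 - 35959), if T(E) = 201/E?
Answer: 1901492/2651643 ≈ 0.71710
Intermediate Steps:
(T(53) - 35881)/(-14072 - 35959) = (201/53 - 35881)/(-14072 - 35959) = (201*(1/53) - 35881)/(-50031) = (201/53 - 35881)*(-1/50031) = -1901492/53*(-1/50031) = 1901492/2651643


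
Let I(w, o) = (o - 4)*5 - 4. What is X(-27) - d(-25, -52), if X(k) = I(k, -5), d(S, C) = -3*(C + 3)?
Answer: -196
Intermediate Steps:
d(S, C) = -9 - 3*C (d(S, C) = -3*(3 + C) = -9 - 3*C)
I(w, o) = -24 + 5*o (I(w, o) = (-4 + o)*5 - 4 = (-20 + 5*o) - 4 = -24 + 5*o)
X(k) = -49 (X(k) = -24 + 5*(-5) = -24 - 25 = -49)
X(-27) - d(-25, -52) = -49 - (-9 - 3*(-52)) = -49 - (-9 + 156) = -49 - 1*147 = -49 - 147 = -196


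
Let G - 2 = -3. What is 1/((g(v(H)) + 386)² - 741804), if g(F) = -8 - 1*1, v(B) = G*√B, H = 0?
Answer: -1/599675 ≈ -1.6676e-6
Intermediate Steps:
G = -1 (G = 2 - 3 = -1)
v(B) = -√B
g(F) = -9 (g(F) = -8 - 1 = -9)
1/((g(v(H)) + 386)² - 741804) = 1/((-9 + 386)² - 741804) = 1/(377² - 741804) = 1/(142129 - 741804) = 1/(-599675) = -1/599675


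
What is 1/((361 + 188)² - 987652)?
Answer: -1/686251 ≈ -1.4572e-6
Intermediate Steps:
1/((361 + 188)² - 987652) = 1/(549² - 987652) = 1/(301401 - 987652) = 1/(-686251) = -1/686251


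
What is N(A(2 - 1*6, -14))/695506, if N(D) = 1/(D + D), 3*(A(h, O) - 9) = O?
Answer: 3/18083156 ≈ 1.6590e-7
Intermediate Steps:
A(h, O) = 9 + O/3
N(D) = 1/(2*D)
N(A(2 - 1*6, -14))/695506 = (1/(2*(9 + (⅓)*(-14))))/695506 = (1/(2*(9 - 14/3)))*(1/695506) = (1/(2*(13/3)))*(1/695506) = ((½)*(3/13))*(1/695506) = (3/26)*(1/695506) = 3/18083156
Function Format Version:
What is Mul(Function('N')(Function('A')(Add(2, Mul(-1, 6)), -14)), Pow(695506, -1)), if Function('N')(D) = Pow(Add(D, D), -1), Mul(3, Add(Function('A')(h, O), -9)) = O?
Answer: Rational(3, 18083156) ≈ 1.6590e-7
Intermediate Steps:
Function('A')(h, O) = Add(9, Mul(Rational(1, 3), O))
Function('N')(D) = Mul(Rational(1, 2), Pow(D, -1)) (Function('N')(D) = Pow(Mul(2, D), -1) = Mul(Rational(1, 2), Pow(D, -1)))
Mul(Function('N')(Function('A')(Add(2, Mul(-1, 6)), -14)), Pow(695506, -1)) = Mul(Mul(Rational(1, 2), Pow(Add(9, Mul(Rational(1, 3), -14)), -1)), Pow(695506, -1)) = Mul(Mul(Rational(1, 2), Pow(Add(9, Rational(-14, 3)), -1)), Rational(1, 695506)) = Mul(Mul(Rational(1, 2), Pow(Rational(13, 3), -1)), Rational(1, 695506)) = Mul(Mul(Rational(1, 2), Rational(3, 13)), Rational(1, 695506)) = Mul(Rational(3, 26), Rational(1, 695506)) = Rational(3, 18083156)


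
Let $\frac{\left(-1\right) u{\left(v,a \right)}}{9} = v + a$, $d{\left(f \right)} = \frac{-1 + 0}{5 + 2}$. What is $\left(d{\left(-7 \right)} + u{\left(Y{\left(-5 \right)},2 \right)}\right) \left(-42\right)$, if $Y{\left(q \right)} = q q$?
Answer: $10212$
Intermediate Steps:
$Y{\left(q \right)} = q^{2}$
$d{\left(f \right)} = - \frac{1}{7}$
$u{\left(v,a \right)} = - 9 a - 9 v$ ($u{\left(v,a \right)} = - 9 \left(v + a\right) = - 9 \left(a + v\right) = - 9 a - 9 v$)
$\left(d{\left(-7 \right)} + u{\left(Y{\left(-5 \right)},2 \right)}\right) \left(-42\right) = \left(- \frac{1}{7} - \left(18 + 9 \left(-5\right)^{2}\right)\right) \left(-42\right) = \left(- \frac{1}{7} - 243\right) \left(-42\right) = \left(- \frac{1702}{7}\right) \left(-42\right) = 10212$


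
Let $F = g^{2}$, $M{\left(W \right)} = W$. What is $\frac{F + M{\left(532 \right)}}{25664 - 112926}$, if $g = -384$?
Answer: $- \frac{73994}{43631} \approx -1.6959$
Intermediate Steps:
$F = 147456$ ($F = \left(-384\right)^{2} = 147456$)
$\frac{F + M{\left(532 \right)}}{25664 - 112926} = \frac{147456 + 532}{25664 - 112926} = \frac{147988}{-87262} = 147988 \left(- \frac{1}{87262}\right) = - \frac{73994}{43631}$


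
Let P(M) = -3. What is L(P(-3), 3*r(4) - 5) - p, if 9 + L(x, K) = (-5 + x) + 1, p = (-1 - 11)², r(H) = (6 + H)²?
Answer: -160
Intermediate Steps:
p = 144 (p = (-12)² = 144)
L(x, K) = -13 + x (L(x, K) = -9 + ((-5 + x) + 1) = -9 + (-4 + x) = -13 + x)
L(P(-3), 3*r(4) - 5) - p = (-13 - 3) - 1*144 = -16 - 144 = -160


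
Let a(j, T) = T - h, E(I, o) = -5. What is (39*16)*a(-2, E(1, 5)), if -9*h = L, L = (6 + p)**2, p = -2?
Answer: -6032/3 ≈ -2010.7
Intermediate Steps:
L = 16 (L = (6 - 2)**2 = 4**2 = 16)
h = -16/9 (h = -1/9*16 = -16/9 ≈ -1.7778)
a(j, T) = 16/9 + T (a(j, T) = T - 1*(-16/9) = T + 16/9 = 16/9 + T)
(39*16)*a(-2, E(1, 5)) = (39*16)*(16/9 - 5) = 624*(-29/9) = -6032/3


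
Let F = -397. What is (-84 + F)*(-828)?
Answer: 398268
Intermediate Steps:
(-84 + F)*(-828) = (-84 - 397)*(-828) = -481*(-828) = 398268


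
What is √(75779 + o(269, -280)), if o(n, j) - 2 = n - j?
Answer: √76330 ≈ 276.28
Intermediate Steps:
o(n, j) = 2 + n - j (o(n, j) = 2 + (n - j) = 2 + n - j)
√(75779 + o(269, -280)) = √(75779 + (2 + 269 - 1*(-280))) = √(75779 + (2 + 269 + 280)) = √(75779 + 551) = √76330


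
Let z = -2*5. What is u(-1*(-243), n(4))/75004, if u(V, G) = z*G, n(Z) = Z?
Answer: -10/18751 ≈ -0.00053331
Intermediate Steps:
z = -10
u(V, G) = -10*G
u(-1*(-243), n(4))/75004 = -10*4/75004 = -40*1/75004 = -10/18751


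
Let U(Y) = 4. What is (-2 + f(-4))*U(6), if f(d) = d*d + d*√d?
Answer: 56 - 32*I ≈ 56.0 - 32.0*I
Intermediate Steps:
f(d) = d² + d^(3/2)
(-2 + f(-4))*U(6) = (-2 + ((-4)² + (-4)^(3/2)))*4 = (-2 + (16 - 8*I))*4 = (14 - 8*I)*4 = 56 - 32*I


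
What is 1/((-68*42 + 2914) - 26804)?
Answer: -1/26746 ≈ -3.7389e-5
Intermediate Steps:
1/((-68*42 + 2914) - 26804) = 1/((-2856 + 2914) - 26804) = 1/(58 - 26804) = 1/(-26746) = -1/26746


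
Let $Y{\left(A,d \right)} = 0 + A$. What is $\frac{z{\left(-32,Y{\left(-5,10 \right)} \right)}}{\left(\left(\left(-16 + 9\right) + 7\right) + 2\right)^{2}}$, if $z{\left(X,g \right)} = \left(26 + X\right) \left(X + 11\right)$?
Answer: $\frac{63}{2} \approx 31.5$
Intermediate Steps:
$Y{\left(A,d \right)} = A$
$z{\left(X,g \right)} = \left(11 + X\right) \left(26 + X\right)$ ($z{\left(X,g \right)} = \left(26 + X\right) \left(11 + X\right) = \left(11 + X\right) \left(26 + X\right)$)
$\frac{z{\left(-32,Y{\left(-5,10 \right)} \right)}}{\left(\left(\left(-16 + 9\right) + 7\right) + 2\right)^{2}} = \frac{286 + \left(-32\right)^{2} + 37 \left(-32\right)}{\left(\left(\left(-16 + 9\right) + 7\right) + 2\right)^{2}} = \frac{286 + 1024 - 1184}{\left(\left(-7 + 7\right) + 2\right)^{2}} = \frac{126}{\left(0 + 2\right)^{2}} = \frac{126}{2^{2}} = \frac{126}{4} = 126 \cdot \frac{1}{4} = \frac{63}{2}$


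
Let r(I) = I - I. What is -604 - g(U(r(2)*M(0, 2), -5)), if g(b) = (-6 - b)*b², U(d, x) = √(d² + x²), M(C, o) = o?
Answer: -329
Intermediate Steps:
r(I) = 0
g(b) = b²*(-6 - b)
-604 - g(U(r(2)*M(0, 2), -5)) = -604 - (√((0*2)² + (-5)²))²*(-6 - √((0*2)² + (-5)²)) = -604 - (√(0² + 25))²*(-6 - √(0² + 25)) = -604 - (√(0 + 25))²*(-6 - √(0 + 25)) = -604 - (√25)²*(-6 - √25) = -604 - 5²*(-6 - 1*5) = -604 - 25*(-6 - 5) = -604 - 25*(-11) = -604 - 1*(-275) = -604 + 275 = -329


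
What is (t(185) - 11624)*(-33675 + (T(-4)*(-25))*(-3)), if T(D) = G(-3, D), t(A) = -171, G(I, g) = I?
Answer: 399850500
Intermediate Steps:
T(D) = -3
(t(185) - 11624)*(-33675 + (T(-4)*(-25))*(-3)) = (-171 - 11624)*(-33675 - 3*(-25)*(-3)) = -11795*(-33675 + 75*(-3)) = -11795*(-33675 - 225) = -11795*(-33900) = 399850500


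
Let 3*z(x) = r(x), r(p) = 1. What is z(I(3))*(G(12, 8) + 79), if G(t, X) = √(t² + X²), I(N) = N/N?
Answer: 79/3 + 4*√13/3 ≈ 31.141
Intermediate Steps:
I(N) = 1
G(t, X) = √(X² + t²)
z(x) = ⅓ (z(x) = (⅓)*1 = ⅓)
z(I(3))*(G(12, 8) + 79) = (√(8² + 12²) + 79)/3 = (√(64 + 144) + 79)/3 = (√208 + 79)/3 = (4*√13 + 79)/3 = (79 + 4*√13)/3 = 79/3 + 4*√13/3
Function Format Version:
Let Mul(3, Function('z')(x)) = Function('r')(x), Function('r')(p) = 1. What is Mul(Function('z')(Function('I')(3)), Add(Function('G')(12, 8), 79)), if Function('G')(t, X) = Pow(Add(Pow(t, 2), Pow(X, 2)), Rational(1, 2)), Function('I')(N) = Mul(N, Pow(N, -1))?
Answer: Add(Rational(79, 3), Mul(Rational(4, 3), Pow(13, Rational(1, 2)))) ≈ 31.141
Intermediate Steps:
Function('I')(N) = 1
Function('G')(t, X) = Pow(Add(Pow(X, 2), Pow(t, 2)), Rational(1, 2))
Function('z')(x) = Rational(1, 3) (Function('z')(x) = Mul(Rational(1, 3), 1) = Rational(1, 3))
Mul(Function('z')(Function('I')(3)), Add(Function('G')(12, 8), 79)) = Mul(Rational(1, 3), Add(Pow(Add(Pow(8, 2), Pow(12, 2)), Rational(1, 2)), 79)) = Mul(Rational(1, 3), Add(Pow(Add(64, 144), Rational(1, 2)), 79)) = Mul(Rational(1, 3), Add(Pow(208, Rational(1, 2)), 79)) = Mul(Rational(1, 3), Add(Mul(4, Pow(13, Rational(1, 2))), 79)) = Mul(Rational(1, 3), Add(79, Mul(4, Pow(13, Rational(1, 2))))) = Add(Rational(79, 3), Mul(Rational(4, 3), Pow(13, Rational(1, 2))))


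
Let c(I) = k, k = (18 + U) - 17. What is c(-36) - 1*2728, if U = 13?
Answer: -2714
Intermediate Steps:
k = 14 (k = (18 + 13) - 17 = 31 - 17 = 14)
c(I) = 14
c(-36) - 1*2728 = 14 - 1*2728 = 14 - 2728 = -2714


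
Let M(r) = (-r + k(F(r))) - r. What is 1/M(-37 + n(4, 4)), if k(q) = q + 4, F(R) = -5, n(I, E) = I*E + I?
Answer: 1/33 ≈ 0.030303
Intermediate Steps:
n(I, E) = I + E*I (n(I, E) = E*I + I = I + E*I)
k(q) = 4 + q
M(r) = -1 - 2*r (M(r) = (-r + (4 - 5)) - r = (-r - 1) - r = (-1 - r) - r = -1 - 2*r)
1/M(-37 + n(4, 4)) = 1/(-1 - 2*(-37 + 4*(1 + 4))) = 1/(-1 - 2*(-37 + 4*5)) = 1/(-1 - 2*(-37 + 20)) = 1/(-1 - 2*(-17)) = 1/(-1 + 34) = 1/33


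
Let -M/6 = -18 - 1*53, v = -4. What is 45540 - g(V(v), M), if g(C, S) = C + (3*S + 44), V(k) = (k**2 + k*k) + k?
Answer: 44190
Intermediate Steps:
V(k) = k + 2*k**2 (V(k) = (k**2 + k**2) + k = 2*k**2 + k = k + 2*k**2)
M = 426 (M = -6*(-18 - 1*53) = -6*(-18 - 53) = -6*(-71) = 426)
g(C, S) = 44 + C + 3*S (g(C, S) = C + (44 + 3*S) = 44 + C + 3*S)
45540 - g(V(v), M) = 45540 - (44 - 4*(1 + 2*(-4)) + 3*426) = 45540 - (44 - 4*(1 - 8) + 1278) = 45540 - (44 - 4*(-7) + 1278) = 45540 - (44 + 28 + 1278) = 45540 - 1*1350 = 45540 - 1350 = 44190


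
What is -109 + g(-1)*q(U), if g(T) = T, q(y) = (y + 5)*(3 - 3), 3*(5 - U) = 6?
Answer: -109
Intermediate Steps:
U = 3 (U = 5 - 1/3*6 = 5 - 2 = 3)
q(y) = 0 (q(y) = (5 + y)*0 = 0)
-109 + g(-1)*q(U) = -109 - 1*0 = -109 + 0 = -109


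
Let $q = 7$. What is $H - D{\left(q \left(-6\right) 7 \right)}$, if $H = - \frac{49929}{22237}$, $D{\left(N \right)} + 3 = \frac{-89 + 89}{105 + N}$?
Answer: $\frac{16782}{22237} \approx 0.75469$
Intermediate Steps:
$D{\left(N \right)} = -3$ ($D{\left(N \right)} = -3 + \frac{-89 + 89}{105 + N} = -3 + \frac{0}{105 + N} = -3 + 0 = -3$)
$H = - \frac{49929}{22237}$ ($H = \left(-49929\right) \frac{1}{22237} = - \frac{49929}{22237} \approx -2.2453$)
$H - D{\left(q \left(-6\right) 7 \right)} = - \frac{49929}{22237} - -3 = - \frac{49929}{22237} + 3 = \frac{16782}{22237}$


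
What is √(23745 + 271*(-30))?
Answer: 3*√1735 ≈ 124.96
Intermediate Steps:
√(23745 + 271*(-30)) = √(23745 - 8130) = √15615 = 3*√1735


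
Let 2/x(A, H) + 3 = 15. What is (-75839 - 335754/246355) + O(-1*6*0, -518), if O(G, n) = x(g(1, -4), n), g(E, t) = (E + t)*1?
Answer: -112101669239/1478130 ≈ -75840.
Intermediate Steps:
g(E, t) = E + t
x(A, H) = ⅙ (x(A, H) = 2/(-3 + 15) = 2/12 = 2*(1/12) = ⅙)
O(G, n) = ⅙
(-75839 - 335754/246355) + O(-1*6*0, -518) = (-75839 - 335754/246355) + ⅙ = -18683652599/246355 + ⅙ = -112101669239/1478130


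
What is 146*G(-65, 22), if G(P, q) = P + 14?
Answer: -7446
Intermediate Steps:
G(P, q) = 14 + P
146*G(-65, 22) = 146*(14 - 65) = 146*(-51) = -7446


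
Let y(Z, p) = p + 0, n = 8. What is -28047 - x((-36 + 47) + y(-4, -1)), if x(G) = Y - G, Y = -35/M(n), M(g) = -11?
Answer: -308442/11 ≈ -28040.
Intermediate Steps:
y(Z, p) = p
Y = 35/11 (Y = -35/(-11) = -35*(-1/11) = 35/11 ≈ 3.1818)
x(G) = 35/11 - G
-28047 - x((-36 + 47) + y(-4, -1)) = -28047 - (35/11 - ((-36 + 47) - 1)) = -28047 - (35/11 - (11 - 1)) = -28047 - (35/11 - 1*10) = -28047 - (35/11 - 10) = -28047 - 1*(-75/11) = -28047 + 75/11 = -308442/11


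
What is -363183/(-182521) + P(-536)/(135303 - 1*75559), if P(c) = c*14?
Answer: 1270522973/681533414 ≈ 1.8642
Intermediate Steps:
P(c) = 14*c
-363183/(-182521) + P(-536)/(135303 - 1*75559) = -363183/(-182521) + (14*(-536))/(135303 - 1*75559) = -363183*(-1/182521) - 7504/(135303 - 75559) = 363183/182521 - 7504/59744 = 363183/182521 - 7504*1/59744 = 363183/182521 - 469/3734 = 1270522973/681533414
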